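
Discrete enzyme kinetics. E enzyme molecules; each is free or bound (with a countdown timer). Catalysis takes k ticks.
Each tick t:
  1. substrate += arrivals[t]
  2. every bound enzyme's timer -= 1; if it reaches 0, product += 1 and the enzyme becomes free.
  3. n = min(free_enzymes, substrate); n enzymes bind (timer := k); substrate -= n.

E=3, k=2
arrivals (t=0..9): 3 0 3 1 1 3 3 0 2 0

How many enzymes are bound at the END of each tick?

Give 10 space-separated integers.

t=0: arr=3 -> substrate=0 bound=3 product=0
t=1: arr=0 -> substrate=0 bound=3 product=0
t=2: arr=3 -> substrate=0 bound=3 product=3
t=3: arr=1 -> substrate=1 bound=3 product=3
t=4: arr=1 -> substrate=0 bound=2 product=6
t=5: arr=3 -> substrate=2 bound=3 product=6
t=6: arr=3 -> substrate=3 bound=3 product=8
t=7: arr=0 -> substrate=2 bound=3 product=9
t=8: arr=2 -> substrate=2 bound=3 product=11
t=9: arr=0 -> substrate=1 bound=3 product=12

Answer: 3 3 3 3 2 3 3 3 3 3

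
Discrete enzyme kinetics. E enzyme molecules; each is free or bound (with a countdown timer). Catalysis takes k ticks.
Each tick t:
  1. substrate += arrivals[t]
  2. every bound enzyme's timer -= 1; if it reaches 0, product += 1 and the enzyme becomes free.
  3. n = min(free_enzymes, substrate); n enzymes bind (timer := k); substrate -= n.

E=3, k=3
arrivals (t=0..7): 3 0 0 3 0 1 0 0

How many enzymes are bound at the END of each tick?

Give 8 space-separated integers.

Answer: 3 3 3 3 3 3 1 1

Derivation:
t=0: arr=3 -> substrate=0 bound=3 product=0
t=1: arr=0 -> substrate=0 bound=3 product=0
t=2: arr=0 -> substrate=0 bound=3 product=0
t=3: arr=3 -> substrate=0 bound=3 product=3
t=4: arr=0 -> substrate=0 bound=3 product=3
t=5: arr=1 -> substrate=1 bound=3 product=3
t=6: arr=0 -> substrate=0 bound=1 product=6
t=7: arr=0 -> substrate=0 bound=1 product=6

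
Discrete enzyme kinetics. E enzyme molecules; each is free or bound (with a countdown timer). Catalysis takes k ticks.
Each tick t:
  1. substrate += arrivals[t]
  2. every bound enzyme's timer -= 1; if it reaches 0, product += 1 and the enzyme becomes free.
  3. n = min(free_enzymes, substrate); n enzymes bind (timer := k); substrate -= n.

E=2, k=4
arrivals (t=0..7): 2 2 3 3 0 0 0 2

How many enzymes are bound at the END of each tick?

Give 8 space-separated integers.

Answer: 2 2 2 2 2 2 2 2

Derivation:
t=0: arr=2 -> substrate=0 bound=2 product=0
t=1: arr=2 -> substrate=2 bound=2 product=0
t=2: arr=3 -> substrate=5 bound=2 product=0
t=3: arr=3 -> substrate=8 bound=2 product=0
t=4: arr=0 -> substrate=6 bound=2 product=2
t=5: arr=0 -> substrate=6 bound=2 product=2
t=6: arr=0 -> substrate=6 bound=2 product=2
t=7: arr=2 -> substrate=8 bound=2 product=2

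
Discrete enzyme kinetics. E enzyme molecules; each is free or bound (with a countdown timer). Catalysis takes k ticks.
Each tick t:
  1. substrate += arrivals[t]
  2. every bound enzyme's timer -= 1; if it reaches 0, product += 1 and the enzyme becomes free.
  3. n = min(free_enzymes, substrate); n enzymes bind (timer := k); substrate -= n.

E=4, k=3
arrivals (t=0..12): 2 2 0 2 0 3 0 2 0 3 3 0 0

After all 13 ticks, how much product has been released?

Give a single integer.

t=0: arr=2 -> substrate=0 bound=2 product=0
t=1: arr=2 -> substrate=0 bound=4 product=0
t=2: arr=0 -> substrate=0 bound=4 product=0
t=3: arr=2 -> substrate=0 bound=4 product=2
t=4: arr=0 -> substrate=0 bound=2 product=4
t=5: arr=3 -> substrate=1 bound=4 product=4
t=6: arr=0 -> substrate=0 bound=3 product=6
t=7: arr=2 -> substrate=1 bound=4 product=6
t=8: arr=0 -> substrate=0 bound=3 product=8
t=9: arr=3 -> substrate=1 bound=4 product=9
t=10: arr=3 -> substrate=3 bound=4 product=10
t=11: arr=0 -> substrate=2 bound=4 product=11
t=12: arr=0 -> substrate=0 bound=4 product=13

Answer: 13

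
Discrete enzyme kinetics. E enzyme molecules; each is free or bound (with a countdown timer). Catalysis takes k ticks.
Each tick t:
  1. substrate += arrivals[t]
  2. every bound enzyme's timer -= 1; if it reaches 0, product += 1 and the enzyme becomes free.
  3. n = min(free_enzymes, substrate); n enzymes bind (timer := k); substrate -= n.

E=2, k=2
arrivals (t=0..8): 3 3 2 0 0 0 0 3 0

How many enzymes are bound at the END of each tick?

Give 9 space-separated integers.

t=0: arr=3 -> substrate=1 bound=2 product=0
t=1: arr=3 -> substrate=4 bound=2 product=0
t=2: arr=2 -> substrate=4 bound=2 product=2
t=3: arr=0 -> substrate=4 bound=2 product=2
t=4: arr=0 -> substrate=2 bound=2 product=4
t=5: arr=0 -> substrate=2 bound=2 product=4
t=6: arr=0 -> substrate=0 bound=2 product=6
t=7: arr=3 -> substrate=3 bound=2 product=6
t=8: arr=0 -> substrate=1 bound=2 product=8

Answer: 2 2 2 2 2 2 2 2 2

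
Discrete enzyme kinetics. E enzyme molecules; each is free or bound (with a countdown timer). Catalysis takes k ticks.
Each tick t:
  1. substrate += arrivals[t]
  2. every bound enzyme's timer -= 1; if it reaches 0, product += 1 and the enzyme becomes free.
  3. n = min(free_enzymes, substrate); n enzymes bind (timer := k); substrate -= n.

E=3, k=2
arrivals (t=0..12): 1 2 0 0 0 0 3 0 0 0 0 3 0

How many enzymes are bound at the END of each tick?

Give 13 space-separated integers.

t=0: arr=1 -> substrate=0 bound=1 product=0
t=1: arr=2 -> substrate=0 bound=3 product=0
t=2: arr=0 -> substrate=0 bound=2 product=1
t=3: arr=0 -> substrate=0 bound=0 product=3
t=4: arr=0 -> substrate=0 bound=0 product=3
t=5: arr=0 -> substrate=0 bound=0 product=3
t=6: arr=3 -> substrate=0 bound=3 product=3
t=7: arr=0 -> substrate=0 bound=3 product=3
t=8: arr=0 -> substrate=0 bound=0 product=6
t=9: arr=0 -> substrate=0 bound=0 product=6
t=10: arr=0 -> substrate=0 bound=0 product=6
t=11: arr=3 -> substrate=0 bound=3 product=6
t=12: arr=0 -> substrate=0 bound=3 product=6

Answer: 1 3 2 0 0 0 3 3 0 0 0 3 3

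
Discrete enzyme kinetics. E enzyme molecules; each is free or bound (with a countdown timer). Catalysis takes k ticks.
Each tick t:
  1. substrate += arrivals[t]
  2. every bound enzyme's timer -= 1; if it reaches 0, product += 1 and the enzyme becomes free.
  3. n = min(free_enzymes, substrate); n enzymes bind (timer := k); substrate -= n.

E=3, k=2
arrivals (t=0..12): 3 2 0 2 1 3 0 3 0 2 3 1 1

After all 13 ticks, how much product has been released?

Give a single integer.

Answer: 17

Derivation:
t=0: arr=3 -> substrate=0 bound=3 product=0
t=1: arr=2 -> substrate=2 bound=3 product=0
t=2: arr=0 -> substrate=0 bound=2 product=3
t=3: arr=2 -> substrate=1 bound=3 product=3
t=4: arr=1 -> substrate=0 bound=3 product=5
t=5: arr=3 -> substrate=2 bound=3 product=6
t=6: arr=0 -> substrate=0 bound=3 product=8
t=7: arr=3 -> substrate=2 bound=3 product=9
t=8: arr=0 -> substrate=0 bound=3 product=11
t=9: arr=2 -> substrate=1 bound=3 product=12
t=10: arr=3 -> substrate=2 bound=3 product=14
t=11: arr=1 -> substrate=2 bound=3 product=15
t=12: arr=1 -> substrate=1 bound=3 product=17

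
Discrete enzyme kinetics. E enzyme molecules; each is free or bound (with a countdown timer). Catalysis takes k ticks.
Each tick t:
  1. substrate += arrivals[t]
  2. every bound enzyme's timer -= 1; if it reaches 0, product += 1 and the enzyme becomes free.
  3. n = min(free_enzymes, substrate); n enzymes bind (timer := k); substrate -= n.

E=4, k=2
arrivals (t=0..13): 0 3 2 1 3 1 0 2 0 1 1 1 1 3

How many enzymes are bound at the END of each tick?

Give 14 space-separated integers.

Answer: 0 3 4 3 4 4 2 2 2 1 2 2 2 4

Derivation:
t=0: arr=0 -> substrate=0 bound=0 product=0
t=1: arr=3 -> substrate=0 bound=3 product=0
t=2: arr=2 -> substrate=1 bound=4 product=0
t=3: arr=1 -> substrate=0 bound=3 product=3
t=4: arr=3 -> substrate=1 bound=4 product=4
t=5: arr=1 -> substrate=0 bound=4 product=6
t=6: arr=0 -> substrate=0 bound=2 product=8
t=7: arr=2 -> substrate=0 bound=2 product=10
t=8: arr=0 -> substrate=0 bound=2 product=10
t=9: arr=1 -> substrate=0 bound=1 product=12
t=10: arr=1 -> substrate=0 bound=2 product=12
t=11: arr=1 -> substrate=0 bound=2 product=13
t=12: arr=1 -> substrate=0 bound=2 product=14
t=13: arr=3 -> substrate=0 bound=4 product=15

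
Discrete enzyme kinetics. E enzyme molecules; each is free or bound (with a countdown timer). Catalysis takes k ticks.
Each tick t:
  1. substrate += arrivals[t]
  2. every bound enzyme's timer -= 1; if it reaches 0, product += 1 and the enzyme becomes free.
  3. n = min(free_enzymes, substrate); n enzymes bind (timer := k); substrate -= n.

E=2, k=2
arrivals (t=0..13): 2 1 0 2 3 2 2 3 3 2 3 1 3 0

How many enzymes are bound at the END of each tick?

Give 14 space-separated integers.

Answer: 2 2 1 2 2 2 2 2 2 2 2 2 2 2

Derivation:
t=0: arr=2 -> substrate=0 bound=2 product=0
t=1: arr=1 -> substrate=1 bound=2 product=0
t=2: arr=0 -> substrate=0 bound=1 product=2
t=3: arr=2 -> substrate=1 bound=2 product=2
t=4: arr=3 -> substrate=3 bound=2 product=3
t=5: arr=2 -> substrate=4 bound=2 product=4
t=6: arr=2 -> substrate=5 bound=2 product=5
t=7: arr=3 -> substrate=7 bound=2 product=6
t=8: arr=3 -> substrate=9 bound=2 product=7
t=9: arr=2 -> substrate=10 bound=2 product=8
t=10: arr=3 -> substrate=12 bound=2 product=9
t=11: arr=1 -> substrate=12 bound=2 product=10
t=12: arr=3 -> substrate=14 bound=2 product=11
t=13: arr=0 -> substrate=13 bound=2 product=12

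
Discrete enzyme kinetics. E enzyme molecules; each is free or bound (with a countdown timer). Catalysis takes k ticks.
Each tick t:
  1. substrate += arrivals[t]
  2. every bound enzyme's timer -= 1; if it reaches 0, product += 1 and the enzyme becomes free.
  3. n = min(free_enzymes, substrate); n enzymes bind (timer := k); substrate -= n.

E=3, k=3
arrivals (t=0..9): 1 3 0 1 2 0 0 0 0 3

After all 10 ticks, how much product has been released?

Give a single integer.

Answer: 7

Derivation:
t=0: arr=1 -> substrate=0 bound=1 product=0
t=1: arr=3 -> substrate=1 bound=3 product=0
t=2: arr=0 -> substrate=1 bound=3 product=0
t=3: arr=1 -> substrate=1 bound=3 product=1
t=4: arr=2 -> substrate=1 bound=3 product=3
t=5: arr=0 -> substrate=1 bound=3 product=3
t=6: arr=0 -> substrate=0 bound=3 product=4
t=7: arr=0 -> substrate=0 bound=1 product=6
t=8: arr=0 -> substrate=0 bound=1 product=6
t=9: arr=3 -> substrate=0 bound=3 product=7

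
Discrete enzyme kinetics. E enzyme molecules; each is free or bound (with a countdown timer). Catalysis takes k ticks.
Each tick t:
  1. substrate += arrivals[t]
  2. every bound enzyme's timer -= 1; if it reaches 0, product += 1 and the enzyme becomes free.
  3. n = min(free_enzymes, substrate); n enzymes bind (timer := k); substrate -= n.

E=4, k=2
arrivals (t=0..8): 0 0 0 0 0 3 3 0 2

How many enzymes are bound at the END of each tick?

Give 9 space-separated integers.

Answer: 0 0 0 0 0 3 4 3 4

Derivation:
t=0: arr=0 -> substrate=0 bound=0 product=0
t=1: arr=0 -> substrate=0 bound=0 product=0
t=2: arr=0 -> substrate=0 bound=0 product=0
t=3: arr=0 -> substrate=0 bound=0 product=0
t=4: arr=0 -> substrate=0 bound=0 product=0
t=5: arr=3 -> substrate=0 bound=3 product=0
t=6: arr=3 -> substrate=2 bound=4 product=0
t=7: arr=0 -> substrate=0 bound=3 product=3
t=8: arr=2 -> substrate=0 bound=4 product=4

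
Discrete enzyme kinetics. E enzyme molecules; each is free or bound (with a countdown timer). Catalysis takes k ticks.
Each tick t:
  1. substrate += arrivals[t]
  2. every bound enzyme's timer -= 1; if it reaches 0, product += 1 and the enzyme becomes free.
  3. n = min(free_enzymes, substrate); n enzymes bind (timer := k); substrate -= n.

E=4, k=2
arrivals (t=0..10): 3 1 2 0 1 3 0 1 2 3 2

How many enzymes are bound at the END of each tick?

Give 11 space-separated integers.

t=0: arr=3 -> substrate=0 bound=3 product=0
t=1: arr=1 -> substrate=0 bound=4 product=0
t=2: arr=2 -> substrate=0 bound=3 product=3
t=3: arr=0 -> substrate=0 bound=2 product=4
t=4: arr=1 -> substrate=0 bound=1 product=6
t=5: arr=3 -> substrate=0 bound=4 product=6
t=6: arr=0 -> substrate=0 bound=3 product=7
t=7: arr=1 -> substrate=0 bound=1 product=10
t=8: arr=2 -> substrate=0 bound=3 product=10
t=9: arr=3 -> substrate=1 bound=4 product=11
t=10: arr=2 -> substrate=1 bound=4 product=13

Answer: 3 4 3 2 1 4 3 1 3 4 4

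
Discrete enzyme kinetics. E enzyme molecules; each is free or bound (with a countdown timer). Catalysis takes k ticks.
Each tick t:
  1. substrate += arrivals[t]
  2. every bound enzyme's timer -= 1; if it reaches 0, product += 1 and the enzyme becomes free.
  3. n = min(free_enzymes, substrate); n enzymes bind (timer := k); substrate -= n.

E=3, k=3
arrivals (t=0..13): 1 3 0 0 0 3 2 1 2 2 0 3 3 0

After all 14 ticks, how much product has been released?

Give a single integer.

Answer: 10

Derivation:
t=0: arr=1 -> substrate=0 bound=1 product=0
t=1: arr=3 -> substrate=1 bound=3 product=0
t=2: arr=0 -> substrate=1 bound=3 product=0
t=3: arr=0 -> substrate=0 bound=3 product=1
t=4: arr=0 -> substrate=0 bound=1 product=3
t=5: arr=3 -> substrate=1 bound=3 product=3
t=6: arr=2 -> substrate=2 bound=3 product=4
t=7: arr=1 -> substrate=3 bound=3 product=4
t=8: arr=2 -> substrate=3 bound=3 product=6
t=9: arr=2 -> substrate=4 bound=3 product=7
t=10: arr=0 -> substrate=4 bound=3 product=7
t=11: arr=3 -> substrate=5 bound=3 product=9
t=12: arr=3 -> substrate=7 bound=3 product=10
t=13: arr=0 -> substrate=7 bound=3 product=10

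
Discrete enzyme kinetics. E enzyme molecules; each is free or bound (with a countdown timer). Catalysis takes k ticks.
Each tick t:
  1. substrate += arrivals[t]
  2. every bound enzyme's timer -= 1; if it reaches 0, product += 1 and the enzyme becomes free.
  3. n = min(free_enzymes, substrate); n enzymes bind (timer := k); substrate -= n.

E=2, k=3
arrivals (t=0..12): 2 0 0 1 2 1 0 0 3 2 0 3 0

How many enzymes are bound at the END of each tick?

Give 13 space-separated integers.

Answer: 2 2 2 1 2 2 2 2 2 2 2 2 2

Derivation:
t=0: arr=2 -> substrate=0 bound=2 product=0
t=1: arr=0 -> substrate=0 bound=2 product=0
t=2: arr=0 -> substrate=0 bound=2 product=0
t=3: arr=1 -> substrate=0 bound=1 product=2
t=4: arr=2 -> substrate=1 bound=2 product=2
t=5: arr=1 -> substrate=2 bound=2 product=2
t=6: arr=0 -> substrate=1 bound=2 product=3
t=7: arr=0 -> substrate=0 bound=2 product=4
t=8: arr=3 -> substrate=3 bound=2 product=4
t=9: arr=2 -> substrate=4 bound=2 product=5
t=10: arr=0 -> substrate=3 bound=2 product=6
t=11: arr=3 -> substrate=6 bound=2 product=6
t=12: arr=0 -> substrate=5 bound=2 product=7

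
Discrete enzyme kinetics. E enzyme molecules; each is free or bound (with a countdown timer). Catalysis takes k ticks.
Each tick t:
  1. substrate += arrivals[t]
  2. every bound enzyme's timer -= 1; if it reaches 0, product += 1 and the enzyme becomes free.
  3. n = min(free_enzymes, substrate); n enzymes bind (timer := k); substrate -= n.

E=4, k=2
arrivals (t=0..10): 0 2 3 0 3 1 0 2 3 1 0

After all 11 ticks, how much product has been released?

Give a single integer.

Answer: 13

Derivation:
t=0: arr=0 -> substrate=0 bound=0 product=0
t=1: arr=2 -> substrate=0 bound=2 product=0
t=2: arr=3 -> substrate=1 bound=4 product=0
t=3: arr=0 -> substrate=0 bound=3 product=2
t=4: arr=3 -> substrate=0 bound=4 product=4
t=5: arr=1 -> substrate=0 bound=4 product=5
t=6: arr=0 -> substrate=0 bound=1 product=8
t=7: arr=2 -> substrate=0 bound=2 product=9
t=8: arr=3 -> substrate=1 bound=4 product=9
t=9: arr=1 -> substrate=0 bound=4 product=11
t=10: arr=0 -> substrate=0 bound=2 product=13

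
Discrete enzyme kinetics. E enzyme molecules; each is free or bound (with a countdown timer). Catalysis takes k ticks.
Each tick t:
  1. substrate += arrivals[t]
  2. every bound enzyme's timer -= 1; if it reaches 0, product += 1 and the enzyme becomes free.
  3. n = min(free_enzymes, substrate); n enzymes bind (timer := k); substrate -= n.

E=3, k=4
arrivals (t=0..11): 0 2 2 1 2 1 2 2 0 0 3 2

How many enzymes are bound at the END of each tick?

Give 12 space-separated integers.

t=0: arr=0 -> substrate=0 bound=0 product=0
t=1: arr=2 -> substrate=0 bound=2 product=0
t=2: arr=2 -> substrate=1 bound=3 product=0
t=3: arr=1 -> substrate=2 bound=3 product=0
t=4: arr=2 -> substrate=4 bound=3 product=0
t=5: arr=1 -> substrate=3 bound=3 product=2
t=6: arr=2 -> substrate=4 bound=3 product=3
t=7: arr=2 -> substrate=6 bound=3 product=3
t=8: arr=0 -> substrate=6 bound=3 product=3
t=9: arr=0 -> substrate=4 bound=3 product=5
t=10: arr=3 -> substrate=6 bound=3 product=6
t=11: arr=2 -> substrate=8 bound=3 product=6

Answer: 0 2 3 3 3 3 3 3 3 3 3 3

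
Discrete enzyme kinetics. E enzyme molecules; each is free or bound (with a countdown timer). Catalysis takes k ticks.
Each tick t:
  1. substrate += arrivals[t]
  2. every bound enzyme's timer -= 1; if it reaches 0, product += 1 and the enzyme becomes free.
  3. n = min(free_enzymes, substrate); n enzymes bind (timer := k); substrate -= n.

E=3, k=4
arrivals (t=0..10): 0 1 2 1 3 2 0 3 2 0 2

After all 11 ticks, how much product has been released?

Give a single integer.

Answer: 6

Derivation:
t=0: arr=0 -> substrate=0 bound=0 product=0
t=1: arr=1 -> substrate=0 bound=1 product=0
t=2: arr=2 -> substrate=0 bound=3 product=0
t=3: arr=1 -> substrate=1 bound=3 product=0
t=4: arr=3 -> substrate=4 bound=3 product=0
t=5: arr=2 -> substrate=5 bound=3 product=1
t=6: arr=0 -> substrate=3 bound=3 product=3
t=7: arr=3 -> substrate=6 bound=3 product=3
t=8: arr=2 -> substrate=8 bound=3 product=3
t=9: arr=0 -> substrate=7 bound=3 product=4
t=10: arr=2 -> substrate=7 bound=3 product=6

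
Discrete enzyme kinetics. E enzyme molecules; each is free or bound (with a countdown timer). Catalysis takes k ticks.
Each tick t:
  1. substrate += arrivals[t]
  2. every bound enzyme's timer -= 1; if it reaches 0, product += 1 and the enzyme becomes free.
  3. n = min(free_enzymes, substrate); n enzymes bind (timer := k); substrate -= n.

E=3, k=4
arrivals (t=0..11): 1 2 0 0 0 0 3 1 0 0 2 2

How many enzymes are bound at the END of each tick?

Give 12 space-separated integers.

t=0: arr=1 -> substrate=0 bound=1 product=0
t=1: arr=2 -> substrate=0 bound=3 product=0
t=2: arr=0 -> substrate=0 bound=3 product=0
t=3: arr=0 -> substrate=0 bound=3 product=0
t=4: arr=0 -> substrate=0 bound=2 product=1
t=5: arr=0 -> substrate=0 bound=0 product=3
t=6: arr=3 -> substrate=0 bound=3 product=3
t=7: arr=1 -> substrate=1 bound=3 product=3
t=8: arr=0 -> substrate=1 bound=3 product=3
t=9: arr=0 -> substrate=1 bound=3 product=3
t=10: arr=2 -> substrate=0 bound=3 product=6
t=11: arr=2 -> substrate=2 bound=3 product=6

Answer: 1 3 3 3 2 0 3 3 3 3 3 3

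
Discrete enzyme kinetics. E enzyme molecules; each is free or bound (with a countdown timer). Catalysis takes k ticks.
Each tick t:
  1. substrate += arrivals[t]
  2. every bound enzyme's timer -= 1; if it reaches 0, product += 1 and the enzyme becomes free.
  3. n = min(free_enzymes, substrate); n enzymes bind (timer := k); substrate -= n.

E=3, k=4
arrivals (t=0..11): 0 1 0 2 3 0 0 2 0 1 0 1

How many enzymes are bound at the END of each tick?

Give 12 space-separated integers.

t=0: arr=0 -> substrate=0 bound=0 product=0
t=1: arr=1 -> substrate=0 bound=1 product=0
t=2: arr=0 -> substrate=0 bound=1 product=0
t=3: arr=2 -> substrate=0 bound=3 product=0
t=4: arr=3 -> substrate=3 bound=3 product=0
t=5: arr=0 -> substrate=2 bound=3 product=1
t=6: arr=0 -> substrate=2 bound=3 product=1
t=7: arr=2 -> substrate=2 bound=3 product=3
t=8: arr=0 -> substrate=2 bound=3 product=3
t=9: arr=1 -> substrate=2 bound=3 product=4
t=10: arr=0 -> substrate=2 bound=3 product=4
t=11: arr=1 -> substrate=1 bound=3 product=6

Answer: 0 1 1 3 3 3 3 3 3 3 3 3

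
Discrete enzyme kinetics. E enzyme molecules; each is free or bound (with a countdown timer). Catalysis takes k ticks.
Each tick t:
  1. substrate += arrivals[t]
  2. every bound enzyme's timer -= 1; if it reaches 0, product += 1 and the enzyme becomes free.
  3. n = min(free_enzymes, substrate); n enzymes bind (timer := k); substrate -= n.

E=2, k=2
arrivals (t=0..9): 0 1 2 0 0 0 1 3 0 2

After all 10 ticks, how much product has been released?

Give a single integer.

Answer: 5

Derivation:
t=0: arr=0 -> substrate=0 bound=0 product=0
t=1: arr=1 -> substrate=0 bound=1 product=0
t=2: arr=2 -> substrate=1 bound=2 product=0
t=3: arr=0 -> substrate=0 bound=2 product=1
t=4: arr=0 -> substrate=0 bound=1 product=2
t=5: arr=0 -> substrate=0 bound=0 product=3
t=6: arr=1 -> substrate=0 bound=1 product=3
t=7: arr=3 -> substrate=2 bound=2 product=3
t=8: arr=0 -> substrate=1 bound=2 product=4
t=9: arr=2 -> substrate=2 bound=2 product=5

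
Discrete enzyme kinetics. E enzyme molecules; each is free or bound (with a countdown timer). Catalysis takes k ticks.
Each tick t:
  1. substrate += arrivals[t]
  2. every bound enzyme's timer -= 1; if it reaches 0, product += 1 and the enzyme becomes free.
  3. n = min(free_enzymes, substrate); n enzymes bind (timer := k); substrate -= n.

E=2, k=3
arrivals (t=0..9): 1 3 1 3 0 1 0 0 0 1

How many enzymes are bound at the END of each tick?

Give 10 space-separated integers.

Answer: 1 2 2 2 2 2 2 2 2 2

Derivation:
t=0: arr=1 -> substrate=0 bound=1 product=0
t=1: arr=3 -> substrate=2 bound=2 product=0
t=2: arr=1 -> substrate=3 bound=2 product=0
t=3: arr=3 -> substrate=5 bound=2 product=1
t=4: arr=0 -> substrate=4 bound=2 product=2
t=5: arr=1 -> substrate=5 bound=2 product=2
t=6: arr=0 -> substrate=4 bound=2 product=3
t=7: arr=0 -> substrate=3 bound=2 product=4
t=8: arr=0 -> substrate=3 bound=2 product=4
t=9: arr=1 -> substrate=3 bound=2 product=5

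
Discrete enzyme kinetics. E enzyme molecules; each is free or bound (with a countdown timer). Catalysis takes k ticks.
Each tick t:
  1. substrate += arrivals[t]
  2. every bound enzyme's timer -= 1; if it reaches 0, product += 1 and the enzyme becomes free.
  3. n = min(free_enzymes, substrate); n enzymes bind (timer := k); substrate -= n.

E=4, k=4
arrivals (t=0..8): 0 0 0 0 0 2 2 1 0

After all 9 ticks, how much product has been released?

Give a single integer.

Answer: 0

Derivation:
t=0: arr=0 -> substrate=0 bound=0 product=0
t=1: arr=0 -> substrate=0 bound=0 product=0
t=2: arr=0 -> substrate=0 bound=0 product=0
t=3: arr=0 -> substrate=0 bound=0 product=0
t=4: arr=0 -> substrate=0 bound=0 product=0
t=5: arr=2 -> substrate=0 bound=2 product=0
t=6: arr=2 -> substrate=0 bound=4 product=0
t=7: arr=1 -> substrate=1 bound=4 product=0
t=8: arr=0 -> substrate=1 bound=4 product=0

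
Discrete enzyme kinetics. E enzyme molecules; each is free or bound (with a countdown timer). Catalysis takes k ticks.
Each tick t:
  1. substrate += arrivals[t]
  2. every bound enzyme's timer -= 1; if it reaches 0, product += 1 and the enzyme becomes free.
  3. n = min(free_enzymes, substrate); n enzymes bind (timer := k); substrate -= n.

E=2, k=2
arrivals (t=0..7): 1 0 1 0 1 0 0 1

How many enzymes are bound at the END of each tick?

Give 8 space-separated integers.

t=0: arr=1 -> substrate=0 bound=1 product=0
t=1: arr=0 -> substrate=0 bound=1 product=0
t=2: arr=1 -> substrate=0 bound=1 product=1
t=3: arr=0 -> substrate=0 bound=1 product=1
t=4: arr=1 -> substrate=0 bound=1 product=2
t=5: arr=0 -> substrate=0 bound=1 product=2
t=6: arr=0 -> substrate=0 bound=0 product=3
t=7: arr=1 -> substrate=0 bound=1 product=3

Answer: 1 1 1 1 1 1 0 1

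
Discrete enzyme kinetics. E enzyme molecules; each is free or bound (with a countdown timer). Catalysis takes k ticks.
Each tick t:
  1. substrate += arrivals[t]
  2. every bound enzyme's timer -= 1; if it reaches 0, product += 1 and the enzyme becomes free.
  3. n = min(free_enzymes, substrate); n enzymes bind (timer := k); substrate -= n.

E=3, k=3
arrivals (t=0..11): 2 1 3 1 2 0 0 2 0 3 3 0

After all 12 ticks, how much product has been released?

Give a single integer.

Answer: 9

Derivation:
t=0: arr=2 -> substrate=0 bound=2 product=0
t=1: arr=1 -> substrate=0 bound=3 product=0
t=2: arr=3 -> substrate=3 bound=3 product=0
t=3: arr=1 -> substrate=2 bound=3 product=2
t=4: arr=2 -> substrate=3 bound=3 product=3
t=5: arr=0 -> substrate=3 bound=3 product=3
t=6: arr=0 -> substrate=1 bound=3 product=5
t=7: arr=2 -> substrate=2 bound=3 product=6
t=8: arr=0 -> substrate=2 bound=3 product=6
t=9: arr=3 -> substrate=3 bound=3 product=8
t=10: arr=3 -> substrate=5 bound=3 product=9
t=11: arr=0 -> substrate=5 bound=3 product=9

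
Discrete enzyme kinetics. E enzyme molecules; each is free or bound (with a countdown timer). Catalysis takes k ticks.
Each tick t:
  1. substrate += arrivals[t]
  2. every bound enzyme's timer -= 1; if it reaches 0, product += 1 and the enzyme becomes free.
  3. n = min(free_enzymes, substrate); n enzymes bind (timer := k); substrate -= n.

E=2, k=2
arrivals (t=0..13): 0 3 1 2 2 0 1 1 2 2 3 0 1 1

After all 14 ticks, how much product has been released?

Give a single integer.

t=0: arr=0 -> substrate=0 bound=0 product=0
t=1: arr=3 -> substrate=1 bound=2 product=0
t=2: arr=1 -> substrate=2 bound=2 product=0
t=3: arr=2 -> substrate=2 bound=2 product=2
t=4: arr=2 -> substrate=4 bound=2 product=2
t=5: arr=0 -> substrate=2 bound=2 product=4
t=6: arr=1 -> substrate=3 bound=2 product=4
t=7: arr=1 -> substrate=2 bound=2 product=6
t=8: arr=2 -> substrate=4 bound=2 product=6
t=9: arr=2 -> substrate=4 bound=2 product=8
t=10: arr=3 -> substrate=7 bound=2 product=8
t=11: arr=0 -> substrate=5 bound=2 product=10
t=12: arr=1 -> substrate=6 bound=2 product=10
t=13: arr=1 -> substrate=5 bound=2 product=12

Answer: 12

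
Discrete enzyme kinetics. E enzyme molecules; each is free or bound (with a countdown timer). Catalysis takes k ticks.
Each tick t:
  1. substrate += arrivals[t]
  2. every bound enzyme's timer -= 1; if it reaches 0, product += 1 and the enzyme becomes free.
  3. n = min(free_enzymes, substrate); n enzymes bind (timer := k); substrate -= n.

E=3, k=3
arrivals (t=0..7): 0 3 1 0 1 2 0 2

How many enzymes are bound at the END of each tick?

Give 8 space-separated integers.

t=0: arr=0 -> substrate=0 bound=0 product=0
t=1: arr=3 -> substrate=0 bound=3 product=0
t=2: arr=1 -> substrate=1 bound=3 product=0
t=3: arr=0 -> substrate=1 bound=3 product=0
t=4: arr=1 -> substrate=0 bound=2 product=3
t=5: arr=2 -> substrate=1 bound=3 product=3
t=6: arr=0 -> substrate=1 bound=3 product=3
t=7: arr=2 -> substrate=1 bound=3 product=5

Answer: 0 3 3 3 2 3 3 3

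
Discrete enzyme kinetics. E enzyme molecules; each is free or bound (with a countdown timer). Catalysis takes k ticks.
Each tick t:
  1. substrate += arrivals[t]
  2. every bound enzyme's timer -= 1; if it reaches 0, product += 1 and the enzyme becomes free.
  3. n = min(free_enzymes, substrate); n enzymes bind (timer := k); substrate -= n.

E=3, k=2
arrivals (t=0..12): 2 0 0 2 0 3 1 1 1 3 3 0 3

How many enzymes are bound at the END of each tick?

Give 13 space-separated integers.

Answer: 2 2 0 2 2 3 3 2 3 3 3 3 3

Derivation:
t=0: arr=2 -> substrate=0 bound=2 product=0
t=1: arr=0 -> substrate=0 bound=2 product=0
t=2: arr=0 -> substrate=0 bound=0 product=2
t=3: arr=2 -> substrate=0 bound=2 product=2
t=4: arr=0 -> substrate=0 bound=2 product=2
t=5: arr=3 -> substrate=0 bound=3 product=4
t=6: arr=1 -> substrate=1 bound=3 product=4
t=7: arr=1 -> substrate=0 bound=2 product=7
t=8: arr=1 -> substrate=0 bound=3 product=7
t=9: arr=3 -> substrate=1 bound=3 product=9
t=10: arr=3 -> substrate=3 bound=3 product=10
t=11: arr=0 -> substrate=1 bound=3 product=12
t=12: arr=3 -> substrate=3 bound=3 product=13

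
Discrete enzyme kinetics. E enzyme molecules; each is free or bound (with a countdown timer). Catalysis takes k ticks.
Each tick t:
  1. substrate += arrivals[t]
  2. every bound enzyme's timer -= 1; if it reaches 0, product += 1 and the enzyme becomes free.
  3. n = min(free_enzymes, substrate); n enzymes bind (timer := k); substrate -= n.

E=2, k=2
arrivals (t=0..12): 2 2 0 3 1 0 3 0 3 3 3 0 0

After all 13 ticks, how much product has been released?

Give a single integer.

Answer: 12

Derivation:
t=0: arr=2 -> substrate=0 bound=2 product=0
t=1: arr=2 -> substrate=2 bound=2 product=0
t=2: arr=0 -> substrate=0 bound=2 product=2
t=3: arr=3 -> substrate=3 bound=2 product=2
t=4: arr=1 -> substrate=2 bound=2 product=4
t=5: arr=0 -> substrate=2 bound=2 product=4
t=6: arr=3 -> substrate=3 bound=2 product=6
t=7: arr=0 -> substrate=3 bound=2 product=6
t=8: arr=3 -> substrate=4 bound=2 product=8
t=9: arr=3 -> substrate=7 bound=2 product=8
t=10: arr=3 -> substrate=8 bound=2 product=10
t=11: arr=0 -> substrate=8 bound=2 product=10
t=12: arr=0 -> substrate=6 bound=2 product=12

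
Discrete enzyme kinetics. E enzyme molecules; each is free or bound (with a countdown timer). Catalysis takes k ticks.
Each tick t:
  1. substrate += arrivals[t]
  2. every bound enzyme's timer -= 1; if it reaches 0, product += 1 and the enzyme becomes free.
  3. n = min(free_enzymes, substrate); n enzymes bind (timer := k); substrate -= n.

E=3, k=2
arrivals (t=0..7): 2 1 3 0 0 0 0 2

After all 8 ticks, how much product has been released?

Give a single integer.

t=0: arr=2 -> substrate=0 bound=2 product=0
t=1: arr=1 -> substrate=0 bound=3 product=0
t=2: arr=3 -> substrate=1 bound=3 product=2
t=3: arr=0 -> substrate=0 bound=3 product=3
t=4: arr=0 -> substrate=0 bound=1 product=5
t=5: arr=0 -> substrate=0 bound=0 product=6
t=6: arr=0 -> substrate=0 bound=0 product=6
t=7: arr=2 -> substrate=0 bound=2 product=6

Answer: 6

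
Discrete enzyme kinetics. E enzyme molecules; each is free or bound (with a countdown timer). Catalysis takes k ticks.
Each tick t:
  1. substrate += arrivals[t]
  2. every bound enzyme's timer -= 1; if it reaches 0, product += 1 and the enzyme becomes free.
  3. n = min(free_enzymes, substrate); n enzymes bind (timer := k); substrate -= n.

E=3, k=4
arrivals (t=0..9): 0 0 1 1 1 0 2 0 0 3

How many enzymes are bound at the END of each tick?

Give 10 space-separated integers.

t=0: arr=0 -> substrate=0 bound=0 product=0
t=1: arr=0 -> substrate=0 bound=0 product=0
t=2: arr=1 -> substrate=0 bound=1 product=0
t=3: arr=1 -> substrate=0 bound=2 product=0
t=4: arr=1 -> substrate=0 bound=3 product=0
t=5: arr=0 -> substrate=0 bound=3 product=0
t=6: arr=2 -> substrate=1 bound=3 product=1
t=7: arr=0 -> substrate=0 bound=3 product=2
t=8: arr=0 -> substrate=0 bound=2 product=3
t=9: arr=3 -> substrate=2 bound=3 product=3

Answer: 0 0 1 2 3 3 3 3 2 3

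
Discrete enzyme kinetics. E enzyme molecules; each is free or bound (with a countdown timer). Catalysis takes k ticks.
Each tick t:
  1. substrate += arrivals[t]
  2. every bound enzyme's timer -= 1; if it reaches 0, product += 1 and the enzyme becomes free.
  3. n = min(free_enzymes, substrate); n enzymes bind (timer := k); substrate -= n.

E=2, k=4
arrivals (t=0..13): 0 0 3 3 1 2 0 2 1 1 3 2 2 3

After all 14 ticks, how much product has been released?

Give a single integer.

Answer: 4

Derivation:
t=0: arr=0 -> substrate=0 bound=0 product=0
t=1: arr=0 -> substrate=0 bound=0 product=0
t=2: arr=3 -> substrate=1 bound=2 product=0
t=3: arr=3 -> substrate=4 bound=2 product=0
t=4: arr=1 -> substrate=5 bound=2 product=0
t=5: arr=2 -> substrate=7 bound=2 product=0
t=6: arr=0 -> substrate=5 bound=2 product=2
t=7: arr=2 -> substrate=7 bound=2 product=2
t=8: arr=1 -> substrate=8 bound=2 product=2
t=9: arr=1 -> substrate=9 bound=2 product=2
t=10: arr=3 -> substrate=10 bound=2 product=4
t=11: arr=2 -> substrate=12 bound=2 product=4
t=12: arr=2 -> substrate=14 bound=2 product=4
t=13: arr=3 -> substrate=17 bound=2 product=4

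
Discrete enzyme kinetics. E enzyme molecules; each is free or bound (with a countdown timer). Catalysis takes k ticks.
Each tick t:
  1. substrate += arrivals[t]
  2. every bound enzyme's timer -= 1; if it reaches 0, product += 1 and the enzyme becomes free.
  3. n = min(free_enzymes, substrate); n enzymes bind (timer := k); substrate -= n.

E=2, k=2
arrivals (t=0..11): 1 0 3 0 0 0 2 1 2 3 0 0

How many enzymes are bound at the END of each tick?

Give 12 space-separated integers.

Answer: 1 1 2 2 1 1 2 2 2 2 2 2

Derivation:
t=0: arr=1 -> substrate=0 bound=1 product=0
t=1: arr=0 -> substrate=0 bound=1 product=0
t=2: arr=3 -> substrate=1 bound=2 product=1
t=3: arr=0 -> substrate=1 bound=2 product=1
t=4: arr=0 -> substrate=0 bound=1 product=3
t=5: arr=0 -> substrate=0 bound=1 product=3
t=6: arr=2 -> substrate=0 bound=2 product=4
t=7: arr=1 -> substrate=1 bound=2 product=4
t=8: arr=2 -> substrate=1 bound=2 product=6
t=9: arr=3 -> substrate=4 bound=2 product=6
t=10: arr=0 -> substrate=2 bound=2 product=8
t=11: arr=0 -> substrate=2 bound=2 product=8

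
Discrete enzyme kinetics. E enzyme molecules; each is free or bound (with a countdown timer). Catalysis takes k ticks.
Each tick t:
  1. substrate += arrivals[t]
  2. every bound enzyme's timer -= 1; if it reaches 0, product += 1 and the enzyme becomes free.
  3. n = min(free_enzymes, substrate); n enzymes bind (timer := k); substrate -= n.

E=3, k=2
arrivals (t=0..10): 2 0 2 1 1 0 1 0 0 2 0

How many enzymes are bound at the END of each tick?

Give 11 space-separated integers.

Answer: 2 2 2 3 2 1 1 1 0 2 2

Derivation:
t=0: arr=2 -> substrate=0 bound=2 product=0
t=1: arr=0 -> substrate=0 bound=2 product=0
t=2: arr=2 -> substrate=0 bound=2 product=2
t=3: arr=1 -> substrate=0 bound=3 product=2
t=4: arr=1 -> substrate=0 bound=2 product=4
t=5: arr=0 -> substrate=0 bound=1 product=5
t=6: arr=1 -> substrate=0 bound=1 product=6
t=7: arr=0 -> substrate=0 bound=1 product=6
t=8: arr=0 -> substrate=0 bound=0 product=7
t=9: arr=2 -> substrate=0 bound=2 product=7
t=10: arr=0 -> substrate=0 bound=2 product=7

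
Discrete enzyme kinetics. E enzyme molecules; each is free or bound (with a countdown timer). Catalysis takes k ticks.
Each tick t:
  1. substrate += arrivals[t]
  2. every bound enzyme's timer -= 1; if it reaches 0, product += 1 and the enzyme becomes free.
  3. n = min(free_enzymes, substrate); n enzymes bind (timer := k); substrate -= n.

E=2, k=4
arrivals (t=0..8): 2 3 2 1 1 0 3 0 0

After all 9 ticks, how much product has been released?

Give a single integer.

Answer: 4

Derivation:
t=0: arr=2 -> substrate=0 bound=2 product=0
t=1: arr=3 -> substrate=3 bound=2 product=0
t=2: arr=2 -> substrate=5 bound=2 product=0
t=3: arr=1 -> substrate=6 bound=2 product=0
t=4: arr=1 -> substrate=5 bound=2 product=2
t=5: arr=0 -> substrate=5 bound=2 product=2
t=6: arr=3 -> substrate=8 bound=2 product=2
t=7: arr=0 -> substrate=8 bound=2 product=2
t=8: arr=0 -> substrate=6 bound=2 product=4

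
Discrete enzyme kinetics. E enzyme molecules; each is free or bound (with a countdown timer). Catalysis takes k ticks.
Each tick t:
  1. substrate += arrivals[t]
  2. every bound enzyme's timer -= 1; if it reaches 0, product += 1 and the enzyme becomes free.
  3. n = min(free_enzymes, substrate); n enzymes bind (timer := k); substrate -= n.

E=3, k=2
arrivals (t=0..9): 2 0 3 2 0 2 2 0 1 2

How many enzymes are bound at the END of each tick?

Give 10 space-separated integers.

Answer: 2 2 3 3 2 3 3 3 2 3

Derivation:
t=0: arr=2 -> substrate=0 bound=2 product=0
t=1: arr=0 -> substrate=0 bound=2 product=0
t=2: arr=3 -> substrate=0 bound=3 product=2
t=3: arr=2 -> substrate=2 bound=3 product=2
t=4: arr=0 -> substrate=0 bound=2 product=5
t=5: arr=2 -> substrate=1 bound=3 product=5
t=6: arr=2 -> substrate=1 bound=3 product=7
t=7: arr=0 -> substrate=0 bound=3 product=8
t=8: arr=1 -> substrate=0 bound=2 product=10
t=9: arr=2 -> substrate=0 bound=3 product=11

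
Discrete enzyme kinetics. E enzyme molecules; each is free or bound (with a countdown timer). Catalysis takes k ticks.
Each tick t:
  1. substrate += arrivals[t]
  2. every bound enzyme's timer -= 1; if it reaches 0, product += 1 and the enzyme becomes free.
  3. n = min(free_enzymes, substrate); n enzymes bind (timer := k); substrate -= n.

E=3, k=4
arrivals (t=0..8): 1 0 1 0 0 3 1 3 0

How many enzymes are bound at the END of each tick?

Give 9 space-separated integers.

Answer: 1 1 2 2 1 3 3 3 3

Derivation:
t=0: arr=1 -> substrate=0 bound=1 product=0
t=1: arr=0 -> substrate=0 bound=1 product=0
t=2: arr=1 -> substrate=0 bound=2 product=0
t=3: arr=0 -> substrate=0 bound=2 product=0
t=4: arr=0 -> substrate=0 bound=1 product=1
t=5: arr=3 -> substrate=1 bound=3 product=1
t=6: arr=1 -> substrate=1 bound=3 product=2
t=7: arr=3 -> substrate=4 bound=3 product=2
t=8: arr=0 -> substrate=4 bound=3 product=2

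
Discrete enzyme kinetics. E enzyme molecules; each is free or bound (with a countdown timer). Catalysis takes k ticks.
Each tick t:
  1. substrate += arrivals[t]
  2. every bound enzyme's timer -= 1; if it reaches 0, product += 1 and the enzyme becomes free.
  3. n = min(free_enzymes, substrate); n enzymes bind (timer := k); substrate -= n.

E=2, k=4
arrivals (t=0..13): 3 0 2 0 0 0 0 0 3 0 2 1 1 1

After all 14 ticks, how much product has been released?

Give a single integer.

t=0: arr=3 -> substrate=1 bound=2 product=0
t=1: arr=0 -> substrate=1 bound=2 product=0
t=2: arr=2 -> substrate=3 bound=2 product=0
t=3: arr=0 -> substrate=3 bound=2 product=0
t=4: arr=0 -> substrate=1 bound=2 product=2
t=5: arr=0 -> substrate=1 bound=2 product=2
t=6: arr=0 -> substrate=1 bound=2 product=2
t=7: arr=0 -> substrate=1 bound=2 product=2
t=8: arr=3 -> substrate=2 bound=2 product=4
t=9: arr=0 -> substrate=2 bound=2 product=4
t=10: arr=2 -> substrate=4 bound=2 product=4
t=11: arr=1 -> substrate=5 bound=2 product=4
t=12: arr=1 -> substrate=4 bound=2 product=6
t=13: arr=1 -> substrate=5 bound=2 product=6

Answer: 6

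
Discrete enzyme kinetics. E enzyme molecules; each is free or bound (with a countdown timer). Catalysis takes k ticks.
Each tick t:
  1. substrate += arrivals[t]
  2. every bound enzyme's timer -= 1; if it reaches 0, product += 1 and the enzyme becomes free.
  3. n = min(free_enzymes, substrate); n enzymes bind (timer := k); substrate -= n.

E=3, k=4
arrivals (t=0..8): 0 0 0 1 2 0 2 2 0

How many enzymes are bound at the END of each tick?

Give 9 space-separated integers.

t=0: arr=0 -> substrate=0 bound=0 product=0
t=1: arr=0 -> substrate=0 bound=0 product=0
t=2: arr=0 -> substrate=0 bound=0 product=0
t=3: arr=1 -> substrate=0 bound=1 product=0
t=4: arr=2 -> substrate=0 bound=3 product=0
t=5: arr=0 -> substrate=0 bound=3 product=0
t=6: arr=2 -> substrate=2 bound=3 product=0
t=7: arr=2 -> substrate=3 bound=3 product=1
t=8: arr=0 -> substrate=1 bound=3 product=3

Answer: 0 0 0 1 3 3 3 3 3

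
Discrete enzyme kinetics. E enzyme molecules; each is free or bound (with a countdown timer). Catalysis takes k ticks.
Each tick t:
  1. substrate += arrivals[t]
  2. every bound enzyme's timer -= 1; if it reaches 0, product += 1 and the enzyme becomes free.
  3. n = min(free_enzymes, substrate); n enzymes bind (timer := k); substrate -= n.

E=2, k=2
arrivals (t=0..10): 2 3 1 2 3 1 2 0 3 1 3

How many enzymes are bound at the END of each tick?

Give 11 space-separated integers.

t=0: arr=2 -> substrate=0 bound=2 product=0
t=1: arr=3 -> substrate=3 bound=2 product=0
t=2: arr=1 -> substrate=2 bound=2 product=2
t=3: arr=2 -> substrate=4 bound=2 product=2
t=4: arr=3 -> substrate=5 bound=2 product=4
t=5: arr=1 -> substrate=6 bound=2 product=4
t=6: arr=2 -> substrate=6 bound=2 product=6
t=7: arr=0 -> substrate=6 bound=2 product=6
t=8: arr=3 -> substrate=7 bound=2 product=8
t=9: arr=1 -> substrate=8 bound=2 product=8
t=10: arr=3 -> substrate=9 bound=2 product=10

Answer: 2 2 2 2 2 2 2 2 2 2 2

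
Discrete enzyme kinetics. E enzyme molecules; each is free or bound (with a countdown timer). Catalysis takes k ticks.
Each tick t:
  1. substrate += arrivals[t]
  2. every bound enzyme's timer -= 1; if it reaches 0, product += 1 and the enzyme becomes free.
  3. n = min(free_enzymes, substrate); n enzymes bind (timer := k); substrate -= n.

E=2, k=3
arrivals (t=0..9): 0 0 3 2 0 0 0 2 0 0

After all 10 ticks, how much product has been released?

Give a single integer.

t=0: arr=0 -> substrate=0 bound=0 product=0
t=1: arr=0 -> substrate=0 bound=0 product=0
t=2: arr=3 -> substrate=1 bound=2 product=0
t=3: arr=2 -> substrate=3 bound=2 product=0
t=4: arr=0 -> substrate=3 bound=2 product=0
t=5: arr=0 -> substrate=1 bound=2 product=2
t=6: arr=0 -> substrate=1 bound=2 product=2
t=7: arr=2 -> substrate=3 bound=2 product=2
t=8: arr=0 -> substrate=1 bound=2 product=4
t=9: arr=0 -> substrate=1 bound=2 product=4

Answer: 4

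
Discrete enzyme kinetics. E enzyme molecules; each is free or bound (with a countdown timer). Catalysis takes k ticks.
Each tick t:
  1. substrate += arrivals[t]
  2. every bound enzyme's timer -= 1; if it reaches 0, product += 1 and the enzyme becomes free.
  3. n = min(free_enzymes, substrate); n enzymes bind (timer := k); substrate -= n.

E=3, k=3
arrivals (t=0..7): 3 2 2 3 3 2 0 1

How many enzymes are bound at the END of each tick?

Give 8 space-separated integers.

t=0: arr=3 -> substrate=0 bound=3 product=0
t=1: arr=2 -> substrate=2 bound=3 product=0
t=2: arr=2 -> substrate=4 bound=3 product=0
t=3: arr=3 -> substrate=4 bound=3 product=3
t=4: arr=3 -> substrate=7 bound=3 product=3
t=5: arr=2 -> substrate=9 bound=3 product=3
t=6: arr=0 -> substrate=6 bound=3 product=6
t=7: arr=1 -> substrate=7 bound=3 product=6

Answer: 3 3 3 3 3 3 3 3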